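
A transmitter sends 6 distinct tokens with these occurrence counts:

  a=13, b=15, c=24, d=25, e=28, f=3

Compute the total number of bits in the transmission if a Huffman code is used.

263

Merge the two smallest weights repeatedly:
combine f(3), a(13) → 16
combine b(15), 16 → 31
combine c(24), d(25) → 49
combine e(28), 31 → 59
combine 49, 59 → 108
Each symbol's bit-cost is frequency × depth; summing gives 263 bits (equivalently 16 + 31 + 49 + 59 + 108).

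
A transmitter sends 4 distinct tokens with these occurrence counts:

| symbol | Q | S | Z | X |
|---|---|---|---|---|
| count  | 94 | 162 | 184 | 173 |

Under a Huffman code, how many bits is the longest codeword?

2

Merge the two lowest-weight nodes at each step:
merge Q(94) and S(162): 256
merge X(173) and Z(184): 357
merge 256 and 357: 613
The rarest symbols sit at the bottom; the longest codeword is 2 bits.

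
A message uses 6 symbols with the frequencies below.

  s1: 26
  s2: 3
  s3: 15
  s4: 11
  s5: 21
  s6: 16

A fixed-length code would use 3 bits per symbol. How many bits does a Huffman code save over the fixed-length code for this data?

49

Fixed-length: 3 bits × 92 symbols = 276 bits.
Huffman merges:
combine s2(3), s4(11) → 14
combine 14, s3(15) → 29
combine s6(16), s5(21) → 37
combine s1(26), 29 → 55
combine 37, 55 → 92
Huffman total = 14 + 29 + 37 + 55 + 92 = 227 bits.
Saving = 276 − 227 = 49 bits.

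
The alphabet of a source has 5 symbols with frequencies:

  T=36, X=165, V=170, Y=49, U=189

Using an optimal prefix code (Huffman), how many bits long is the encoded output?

1303

Merge the two smallest weights repeatedly:
T(36) + Y(49) → 85
85 + X(165) → 250
V(170) + U(189) → 359
250 + 359 → 609
Each symbol's bit-cost is frequency × depth; summing gives 1303 bits (equivalently 85 + 250 + 359 + 609).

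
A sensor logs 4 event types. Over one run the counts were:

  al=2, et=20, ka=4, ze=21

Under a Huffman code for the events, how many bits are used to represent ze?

1

Build the tree from the bottom:
merge al(2) and ka(4): 6
merge 6 and et(20): 26
merge ze(21) and 26: 47
ze is merged only at the final step, so code length = 1.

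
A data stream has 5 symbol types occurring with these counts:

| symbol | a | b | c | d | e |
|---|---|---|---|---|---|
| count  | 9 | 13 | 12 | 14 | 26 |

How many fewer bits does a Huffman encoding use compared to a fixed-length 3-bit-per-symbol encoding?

53

Fixed-length: 3 bits × 74 symbols = 222 bits.
Huffman merges:
a(9) + c(12) → 21
b(13) + d(14) → 27
21 + e(26) → 47
27 + 47 → 74
Huffman total = 21 + 27 + 47 + 74 = 169 bits.
Saving = 222 − 169 = 53 bits.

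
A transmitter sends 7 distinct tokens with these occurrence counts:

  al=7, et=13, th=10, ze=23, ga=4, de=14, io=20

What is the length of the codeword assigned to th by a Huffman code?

Build the tree from the bottom:
ga(4) + al(7) → 11
th(10) + 11 → 21
et(13) + de(14) → 27
io(20) + 21 → 41
ze(23) + 27 → 50
41 + 50 → 91
The subtree containing th is merged 3 times, so code length = 3.

3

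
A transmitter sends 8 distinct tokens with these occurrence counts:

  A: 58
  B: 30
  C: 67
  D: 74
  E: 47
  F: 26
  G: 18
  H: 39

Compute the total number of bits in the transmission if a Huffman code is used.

1047

Merge the two smallest weights repeatedly:
merge G(18) and F(26): 44
merge B(30) and H(39): 69
merge 44 and E(47): 91
merge A(58) and C(67): 125
merge 69 and D(74): 143
merge 91 and 125: 216
merge 143 and 216: 359
Total encoded bits = sum of merged weights = 44 + 69 + 91 + 125 + 143 + 216 + 359 = 1047.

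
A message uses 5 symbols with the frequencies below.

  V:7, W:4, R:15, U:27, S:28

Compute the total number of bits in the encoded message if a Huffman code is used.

171

Merge the two smallest weights repeatedly:
merge W(4) and V(7): 11
merge 11 and R(15): 26
merge 26 and U(27): 53
merge S(28) and 53: 81
Total encoded bits = sum of merged weights = 11 + 26 + 53 + 81 = 171.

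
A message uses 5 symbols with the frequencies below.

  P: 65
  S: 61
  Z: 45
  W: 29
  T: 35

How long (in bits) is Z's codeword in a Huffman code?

2

Repeatedly merge the two smallest:
merge W(29) and T(35): 64
merge Z(45) and S(61): 106
merge 64 and P(65): 129
merge 106 and 129: 235
Z's leaf is at depth 2, giving a 2-bit codeword.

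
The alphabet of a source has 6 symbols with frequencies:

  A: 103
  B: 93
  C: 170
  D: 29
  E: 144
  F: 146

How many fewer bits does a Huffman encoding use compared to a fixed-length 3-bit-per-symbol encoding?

Fixed-length: 3 bits × 685 symbols = 2055 bits.
Huffman merges:
merge D(29) and B(93): 122
merge A(103) and 122: 225
merge E(144) and F(146): 290
merge C(170) and 225: 395
merge 290 and 395: 685
Huffman total = 122 + 225 + 290 + 395 + 685 = 1717 bits.
Saving = 2055 − 1717 = 338 bits.

338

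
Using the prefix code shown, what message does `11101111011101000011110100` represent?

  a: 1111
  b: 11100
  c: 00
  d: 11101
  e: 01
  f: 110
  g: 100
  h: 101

ddfgcaec

Read left to right; each codeword is recognised as soon as it completes (prefix code):
  11101→d | 11101→d | 110→f | 100→g | 00→c | 1111→a | 01→e | 00→c
Decoded message: ddfgcaec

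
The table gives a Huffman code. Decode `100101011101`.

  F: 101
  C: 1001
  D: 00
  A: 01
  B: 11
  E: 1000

CAABA

Read left to right; each codeword is recognised as soon as it completes (prefix code):
  1001→C | 01→A | 01→A | 11→B | 01→A
Decoded message: CAABA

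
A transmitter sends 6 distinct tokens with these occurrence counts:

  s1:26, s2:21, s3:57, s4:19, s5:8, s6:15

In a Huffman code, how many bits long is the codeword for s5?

4

Huffman merges, smallest pair first:
merge s5(8) and s6(15): 23
merge s4(19) and s2(21): 40
merge 23 and s1(26): 49
merge 40 and 49: 89
merge s3(57) and 89: 146
s5 sits 4 levels below the root, so its codeword is 4 bits.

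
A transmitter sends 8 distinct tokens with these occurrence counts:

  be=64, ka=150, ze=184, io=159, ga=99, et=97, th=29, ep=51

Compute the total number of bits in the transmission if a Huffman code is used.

2380

Greedily combine the two least-frequent nodes:
merge th(29) and ep(51): 80
merge be(64) and 80: 144
merge et(97) and ga(99): 196
merge 144 and ka(150): 294
merge io(159) and ze(184): 343
merge 196 and 294: 490
merge 343 and 490: 833
Each symbol's bit-cost is frequency × depth; summing gives 2380 bits (equivalently 80 + 144 + 196 + 294 + 343 + 490 + 833).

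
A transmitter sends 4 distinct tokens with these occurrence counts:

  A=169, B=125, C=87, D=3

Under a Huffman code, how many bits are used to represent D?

3

Build the tree from the bottom:
D(3) + C(87) → 90
90 + B(125) → 215
A(169) + 215 → 384
D's leaf is at depth 3, giving a 3-bit codeword.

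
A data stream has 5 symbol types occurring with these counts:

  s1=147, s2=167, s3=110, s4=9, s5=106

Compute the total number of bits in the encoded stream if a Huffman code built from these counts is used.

1193

Greedily combine the two least-frequent nodes:
s4(9) + s5(106) → 115
s3(110) + 115 → 225
s1(147) + s2(167) → 314
225 + 314 → 539
Total encoded bits = sum of merged weights = 115 + 225 + 314 + 539 = 1193.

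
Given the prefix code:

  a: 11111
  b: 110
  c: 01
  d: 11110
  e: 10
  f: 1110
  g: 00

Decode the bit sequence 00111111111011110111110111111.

Read left to right; each codeword is recognised as soon as it completes (prefix code):
  00→g | 11111→a | 11110→d | 11110→d | 11111→a | 01→c | 11111→a
Decoded message: gaddaca

gaddaca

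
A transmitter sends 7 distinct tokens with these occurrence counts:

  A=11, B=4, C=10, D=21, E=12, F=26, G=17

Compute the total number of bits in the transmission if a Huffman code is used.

Greedily combine the two least-frequent nodes:
B(4) + C(10) → 14
A(11) + E(12) → 23
14 + G(17) → 31
D(21) + 23 → 44
F(26) + 31 → 57
44 + 57 → 101
The encoded length is the sum of every internal node's weight: 14 + 23 + 31 + 44 + 57 + 101 = 270 bits.

270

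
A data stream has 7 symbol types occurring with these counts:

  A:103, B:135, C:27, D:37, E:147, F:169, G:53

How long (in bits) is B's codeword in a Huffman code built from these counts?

2

Repeatedly merge the two smallest:
C(27) + D(37) → 64
G(53) + 64 → 117
A(103) + 117 → 220
B(135) + E(147) → 282
F(169) + 220 → 389
282 + 389 → 671
B's leaf is at depth 2, giving a 2-bit codeword.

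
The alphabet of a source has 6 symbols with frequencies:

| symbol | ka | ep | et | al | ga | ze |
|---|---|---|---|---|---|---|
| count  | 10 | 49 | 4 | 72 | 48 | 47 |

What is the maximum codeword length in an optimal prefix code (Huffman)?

4

Merge the two lowest-weight nodes at each step:
et(4) + ka(10) → 14
14 + ze(47) → 61
ga(48) + ep(49) → 97
61 + al(72) → 133
97 + 133 → 230
The rarest symbols sit at the bottom; the longest codeword is 4 bits.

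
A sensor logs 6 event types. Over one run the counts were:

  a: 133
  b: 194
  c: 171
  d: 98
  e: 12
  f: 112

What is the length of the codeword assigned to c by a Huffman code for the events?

2

Build the tree from the bottom:
combine e(12), d(98) → 110
combine 110, f(112) → 222
combine a(133), c(171) → 304
combine b(194), 222 → 416
combine 304, 416 → 720
The subtree containing c is merged 2 times, so code length = 2.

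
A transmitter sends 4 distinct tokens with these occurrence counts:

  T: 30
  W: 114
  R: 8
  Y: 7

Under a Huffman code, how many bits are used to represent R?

3

Build the tree from the bottom:
Y(7) + R(8) → 15
15 + T(30) → 45
45 + W(114) → 159
R's leaf is at depth 3, giving a 3-bit codeword.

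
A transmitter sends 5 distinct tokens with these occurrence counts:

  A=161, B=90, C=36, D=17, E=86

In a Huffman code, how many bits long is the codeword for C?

4

Repeatedly merge the two smallest:
combine D(17), C(36) → 53
combine 53, E(86) → 139
combine B(90), 139 → 229
combine A(161), 229 → 390
C's leaf is at depth 4, giving a 4-bit codeword.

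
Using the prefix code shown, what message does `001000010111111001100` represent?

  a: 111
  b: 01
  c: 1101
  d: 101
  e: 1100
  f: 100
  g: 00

gfgdaee

Read left to right; each codeword is recognised as soon as it completes (prefix code):
  00→g | 100→f | 00→g | 101→d | 111→a | 1100→e | 1100→e
Decoded message: gfgdaee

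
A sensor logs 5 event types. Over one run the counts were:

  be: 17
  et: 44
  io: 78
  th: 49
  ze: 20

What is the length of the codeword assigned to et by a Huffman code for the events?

Repeatedly merge the two smallest:
combine be(17), ze(20) → 37
combine 37, et(44) → 81
combine th(49), io(78) → 127
combine 81, 127 → 208
et's leaf is at depth 2, giving a 2-bit codeword.

2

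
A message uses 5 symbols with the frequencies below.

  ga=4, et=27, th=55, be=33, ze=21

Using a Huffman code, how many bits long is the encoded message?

302

Merge the two smallest weights repeatedly:
ga(4) + ze(21) → 25
25 + et(27) → 52
be(33) + 52 → 85
th(55) + 85 → 140
Total encoded bits = sum of merged weights = 25 + 52 + 85 + 140 = 302.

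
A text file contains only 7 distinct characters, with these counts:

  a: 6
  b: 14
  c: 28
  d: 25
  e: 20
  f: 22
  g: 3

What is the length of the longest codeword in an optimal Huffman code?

Merge the two lowest-weight nodes at each step:
g(3) + a(6) → 9
9 + b(14) → 23
e(20) + f(22) → 42
23 + d(25) → 48
c(28) + 42 → 70
48 + 70 → 118
The rarest symbols sit at the bottom; the longest codeword is 4 bits.

4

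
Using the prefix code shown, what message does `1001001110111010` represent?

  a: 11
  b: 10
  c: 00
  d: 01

bdcababb

Read left to right; each codeword is recognised as soon as it completes (prefix code):
  10→b | 01→d | 00→c | 11→a | 10→b | 11→a | 10→b | 10→b
Decoded message: bdcababb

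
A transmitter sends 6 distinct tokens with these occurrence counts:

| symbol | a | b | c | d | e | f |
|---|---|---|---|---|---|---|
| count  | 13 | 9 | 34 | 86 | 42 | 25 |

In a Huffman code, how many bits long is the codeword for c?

Huffman merges, smallest pair first:
merge b(9) and a(13): 22
merge 22 and f(25): 47
merge c(34) and e(42): 76
merge 47 and 76: 123
merge d(86) and 123: 209
c sits 3 levels below the root, so its codeword is 3 bits.

3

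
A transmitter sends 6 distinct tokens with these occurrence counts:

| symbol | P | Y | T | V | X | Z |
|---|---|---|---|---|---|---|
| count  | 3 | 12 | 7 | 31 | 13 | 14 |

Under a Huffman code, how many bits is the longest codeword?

Merge the two lowest-weight nodes at each step:
P(3) + T(7) → 10
10 + Y(12) → 22
X(13) + Z(14) → 27
22 + 27 → 49
V(31) + 49 → 80
The first pair merged (P, T) ends up deepest, at depth 4.

4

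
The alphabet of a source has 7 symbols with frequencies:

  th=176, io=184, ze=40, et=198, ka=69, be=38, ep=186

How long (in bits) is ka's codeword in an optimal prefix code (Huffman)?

4

Repeatedly merge the two smallest:
merge be(38) and ze(40): 78
merge ka(69) and 78: 147
merge 147 and th(176): 323
merge io(184) and ep(186): 370
merge et(198) and 323: 521
merge 370 and 521: 891
The subtree containing ka is merged 4 times, so code length = 4.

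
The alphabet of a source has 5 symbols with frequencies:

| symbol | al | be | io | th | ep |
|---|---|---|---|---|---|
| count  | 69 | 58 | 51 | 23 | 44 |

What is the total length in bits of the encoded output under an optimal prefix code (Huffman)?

557

Greedily combine the two least-frequent nodes:
combine th(23), ep(44) → 67
combine io(51), be(58) → 109
combine 67, al(69) → 136
combine 109, 136 → 245
Total encoded bits = sum of merged weights = 67 + 109 + 136 + 245 = 557.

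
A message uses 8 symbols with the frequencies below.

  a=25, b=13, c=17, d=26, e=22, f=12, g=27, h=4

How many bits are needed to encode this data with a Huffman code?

427

Build the Huffman tree bottom-up:
merge h(4) and f(12): 16
merge b(13) and 16: 29
merge c(17) and e(22): 39
merge a(25) and d(26): 51
merge g(27) and 29: 56
merge 39 and 51: 90
merge 56 and 90: 146
Each symbol's bit-cost is frequency × depth; summing gives 427 bits (equivalently 16 + 29 + 39 + 51 + 56 + 90 + 146).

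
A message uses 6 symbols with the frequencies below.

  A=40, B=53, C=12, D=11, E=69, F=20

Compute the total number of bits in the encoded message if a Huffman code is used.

476

Merge the two smallest weights repeatedly:
D(11) + C(12) → 23
F(20) + 23 → 43
A(40) + 43 → 83
B(53) + E(69) → 122
83 + 122 → 205
Total encoded bits = sum of merged weights = 23 + 43 + 83 + 122 + 205 = 476.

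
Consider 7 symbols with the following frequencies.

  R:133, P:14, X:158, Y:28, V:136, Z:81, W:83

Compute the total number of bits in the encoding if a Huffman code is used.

1637

Build the Huffman tree bottom-up:
merge P(14) and Y(28): 42
merge 42 and Z(81): 123
merge W(83) and 123: 206
merge R(133) and V(136): 269
merge X(158) and 206: 364
merge 269 and 364: 633
Each symbol's bit-cost is frequency × depth; summing gives 1637 bits (equivalently 42 + 123 + 206 + 269 + 364 + 633).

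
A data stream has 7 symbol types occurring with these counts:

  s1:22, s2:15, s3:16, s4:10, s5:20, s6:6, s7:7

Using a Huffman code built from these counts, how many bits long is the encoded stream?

259

Greedily combine the two least-frequent nodes:
s6(6) + s7(7) → 13
s4(10) + 13 → 23
s2(15) + s3(16) → 31
s5(20) + s1(22) → 42
23 + 31 → 54
42 + 54 → 96
The encoded length is the sum of every internal node's weight: 13 + 23 + 31 + 42 + 54 + 96 = 259 bits.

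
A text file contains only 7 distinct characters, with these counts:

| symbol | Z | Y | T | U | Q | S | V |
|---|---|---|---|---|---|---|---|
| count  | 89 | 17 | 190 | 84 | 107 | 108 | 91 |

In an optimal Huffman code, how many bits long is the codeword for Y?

4

Huffman merges, smallest pair first:
combine Y(17), U(84) → 101
combine Z(89), V(91) → 180
combine 101, Q(107) → 208
combine S(108), 180 → 288
combine T(190), 208 → 398
combine 288, 398 → 686
The subtree containing Y is merged 4 times, so code length = 4.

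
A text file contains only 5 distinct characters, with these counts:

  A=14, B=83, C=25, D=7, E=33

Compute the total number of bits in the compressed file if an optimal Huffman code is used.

308

Greedily combine the two least-frequent nodes:
combine D(7), A(14) → 21
combine 21, C(25) → 46
combine E(33), 46 → 79
combine 79, B(83) → 162
Total encoded bits = sum of merged weights = 21 + 46 + 79 + 162 = 308.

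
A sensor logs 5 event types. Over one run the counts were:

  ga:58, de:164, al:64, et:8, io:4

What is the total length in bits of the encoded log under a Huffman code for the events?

514

Build the Huffman tree bottom-up:
combine io(4), et(8) → 12
combine 12, ga(58) → 70
combine al(64), 70 → 134
combine 134, de(164) → 298
The encoded length is the sum of every internal node's weight: 12 + 70 + 134 + 298 = 514 bits.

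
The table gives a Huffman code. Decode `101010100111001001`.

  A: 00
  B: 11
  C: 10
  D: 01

Read left to right; each codeword is recognised as soon as it completes (prefix code):
  10→C | 10→C | 10→C | 10→C | 01→D | 11→B | 00→A | 10→C | 01→D
Decoded message: CCCCDBACD

CCCCDBACD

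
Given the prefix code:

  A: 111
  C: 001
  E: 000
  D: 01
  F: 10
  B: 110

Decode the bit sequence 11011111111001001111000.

Read left to right; each codeword is recognised as soon as it completes (prefix code):
  110→B | 111→A | 111→A | 110→B | 01→D | 001→C | 111→A | 000→E
Decoded message: BAABDCAE

BAABDCAE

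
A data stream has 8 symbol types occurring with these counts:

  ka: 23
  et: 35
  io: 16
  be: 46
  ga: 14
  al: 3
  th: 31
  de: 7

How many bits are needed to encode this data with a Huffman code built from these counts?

478

Build the Huffman tree bottom-up:
merge al(3) and de(7): 10
merge 10 and ga(14): 24
merge io(16) and ka(23): 39
merge 24 and th(31): 55
merge et(35) and 39: 74
merge be(46) and 55: 101
merge 74 and 101: 175
Total encoded bits = sum of merged weights = 10 + 24 + 39 + 55 + 74 + 101 + 175 = 478.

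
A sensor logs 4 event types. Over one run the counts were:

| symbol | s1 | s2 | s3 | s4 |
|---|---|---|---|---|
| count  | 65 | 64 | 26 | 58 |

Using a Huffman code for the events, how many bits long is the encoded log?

426

Merge the two smallest weights repeatedly:
s3(26) + s4(58) → 84
s2(64) + s1(65) → 129
84 + 129 → 213
Each symbol's bit-cost is frequency × depth; summing gives 426 bits (equivalently 84 + 129 + 213).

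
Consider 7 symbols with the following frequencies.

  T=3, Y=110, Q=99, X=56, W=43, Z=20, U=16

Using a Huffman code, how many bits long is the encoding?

834

Merge the two smallest weights repeatedly:
combine T(3), U(16) → 19
combine 19, Z(20) → 39
combine 39, W(43) → 82
combine X(56), 82 → 138
combine Q(99), Y(110) → 209
combine 138, 209 → 347
Total encoded bits = sum of merged weights = 19 + 39 + 82 + 138 + 209 + 347 = 834.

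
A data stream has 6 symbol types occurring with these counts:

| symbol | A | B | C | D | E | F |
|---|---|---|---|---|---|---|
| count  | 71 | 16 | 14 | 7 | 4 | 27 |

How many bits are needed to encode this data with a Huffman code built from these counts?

Build the Huffman tree bottom-up:
merge E(4) and D(7): 11
merge 11 and C(14): 25
merge B(16) and 25: 41
merge F(27) and 41: 68
merge 68 and A(71): 139
Total encoded bits = sum of merged weights = 11 + 25 + 41 + 68 + 139 = 284.

284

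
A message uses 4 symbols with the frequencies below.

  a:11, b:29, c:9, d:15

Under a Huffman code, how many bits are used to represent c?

Build the tree from the bottom:
c(9) + a(11) → 20
d(15) + 20 → 35
b(29) + 35 → 64
The subtree containing c is merged 3 times, so code length = 3.

3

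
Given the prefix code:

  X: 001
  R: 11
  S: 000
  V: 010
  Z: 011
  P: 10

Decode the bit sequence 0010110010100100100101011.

Read left to right; each codeword is recognised as soon as it completes (prefix code):
  001→X | 011→Z | 001→X | 010→V | 010→V | 010→V | 010→V | 10→P | 11→R
Decoded message: XZXVVVVPR

XZXVVVVPR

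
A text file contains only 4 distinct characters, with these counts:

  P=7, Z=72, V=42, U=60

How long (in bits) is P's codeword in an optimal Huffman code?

3

Repeatedly merge the two smallest:
P(7) + V(42) → 49
49 + U(60) → 109
Z(72) + 109 → 181
P's leaf is at depth 3, giving a 3-bit codeword.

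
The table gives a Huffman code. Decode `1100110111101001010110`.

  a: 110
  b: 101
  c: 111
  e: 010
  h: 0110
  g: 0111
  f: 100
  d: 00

Read left to right; each codeword is recognised as soon as it completes (prefix code):
  110→a | 0110→h | 111→c | 101→b | 00→d | 101→b | 0110→h
Decoded message: ahcbdbh

ahcbdbh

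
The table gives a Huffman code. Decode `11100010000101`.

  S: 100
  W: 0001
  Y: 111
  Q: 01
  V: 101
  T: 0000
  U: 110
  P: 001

YWTV

Read left to right; each codeword is recognised as soon as it completes (prefix code):
  111→Y | 0001→W | 0000→T | 101→V
Decoded message: YWTV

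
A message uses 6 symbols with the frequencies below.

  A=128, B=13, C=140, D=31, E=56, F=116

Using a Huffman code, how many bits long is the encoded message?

1112

Build the Huffman tree bottom-up:
combine B(13), D(31) → 44
combine 44, E(56) → 100
combine 100, F(116) → 216
combine A(128), C(140) → 268
combine 216, 268 → 484
Total encoded bits = sum of merged weights = 44 + 100 + 216 + 268 + 484 = 1112.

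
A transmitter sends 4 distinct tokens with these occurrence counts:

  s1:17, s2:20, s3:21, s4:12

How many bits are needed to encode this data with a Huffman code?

140

Greedily combine the two least-frequent nodes:
s4(12) + s1(17) → 29
s2(20) + s3(21) → 41
29 + 41 → 70
The encoded length is the sum of every internal node's weight: 29 + 41 + 70 = 140 bits.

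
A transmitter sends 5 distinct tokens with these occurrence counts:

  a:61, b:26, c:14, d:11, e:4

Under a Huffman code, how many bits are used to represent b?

Build the tree from the bottom:
combine e(4), d(11) → 15
combine c(14), 15 → 29
combine b(26), 29 → 55
combine 55, a(61) → 116
The subtree containing b is merged 2 times, so code length = 2.

2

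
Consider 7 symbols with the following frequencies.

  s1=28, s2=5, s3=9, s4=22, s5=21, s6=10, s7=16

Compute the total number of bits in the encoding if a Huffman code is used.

297

Merge the two smallest weights repeatedly:
combine s2(5), s3(9) → 14
combine s6(10), 14 → 24
combine s7(16), s5(21) → 37
combine s4(22), 24 → 46
combine s1(28), 37 → 65
combine 46, 65 → 111
Each symbol's bit-cost is frequency × depth; summing gives 297 bits (equivalently 14 + 24 + 37 + 46 + 65 + 111).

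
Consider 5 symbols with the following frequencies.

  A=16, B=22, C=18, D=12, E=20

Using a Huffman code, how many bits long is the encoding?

Greedily combine the two least-frequent nodes:
merge D(12) and A(16): 28
merge C(18) and E(20): 38
merge B(22) and 28: 50
merge 38 and 50: 88
Each symbol's bit-cost is frequency × depth; summing gives 204 bits (equivalently 28 + 38 + 50 + 88).

204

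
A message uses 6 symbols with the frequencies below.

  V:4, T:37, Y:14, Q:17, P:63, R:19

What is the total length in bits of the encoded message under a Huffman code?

352

Build the Huffman tree bottom-up:
merge V(4) and Y(14): 18
merge Q(17) and 18: 35
merge R(19) and 35: 54
merge T(37) and 54: 91
merge P(63) and 91: 154
Each symbol's bit-cost is frequency × depth; summing gives 352 bits (equivalently 18 + 35 + 54 + 91 + 154).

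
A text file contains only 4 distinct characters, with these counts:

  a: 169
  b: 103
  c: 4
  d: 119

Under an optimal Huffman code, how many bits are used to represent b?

Huffman merges, smallest pair first:
merge c(4) and b(103): 107
merge 107 and d(119): 226
merge a(169) and 226: 395
b's leaf is at depth 3, giving a 3-bit codeword.

3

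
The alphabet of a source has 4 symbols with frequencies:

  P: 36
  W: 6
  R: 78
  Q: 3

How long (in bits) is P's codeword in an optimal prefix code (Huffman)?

2

Repeatedly merge the two smallest:
merge Q(3) and W(6): 9
merge 9 and P(36): 45
merge 45 and R(78): 123
The subtree containing P is merged 2 times, so code length = 2.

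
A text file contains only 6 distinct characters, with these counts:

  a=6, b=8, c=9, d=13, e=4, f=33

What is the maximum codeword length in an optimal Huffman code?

Merge the two lowest-weight nodes at each step:
combine e(4), a(6) → 10
combine b(8), c(9) → 17
combine 10, d(13) → 23
combine 17, 23 → 40
combine f(33), 40 → 73
The rarest symbols sit at the bottom; the longest codeword is 4 bits.

4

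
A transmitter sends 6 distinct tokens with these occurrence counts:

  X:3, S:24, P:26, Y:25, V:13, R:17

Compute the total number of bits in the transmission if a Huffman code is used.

265

Merge the two smallest weights repeatedly:
combine X(3), V(13) → 16
combine 16, R(17) → 33
combine S(24), Y(25) → 49
combine P(26), 33 → 59
combine 49, 59 → 108
Each symbol's bit-cost is frequency × depth; summing gives 265 bits (equivalently 16 + 33 + 49 + 59 + 108).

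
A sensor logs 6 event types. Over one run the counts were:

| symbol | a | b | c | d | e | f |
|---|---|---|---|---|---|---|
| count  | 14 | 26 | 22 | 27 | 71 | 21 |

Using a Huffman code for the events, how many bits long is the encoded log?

Build the Huffman tree bottom-up:
a(14) + f(21) → 35
c(22) + b(26) → 48
d(27) + 35 → 62
48 + 62 → 110
e(71) + 110 → 181
Each symbol's bit-cost is frequency × depth; summing gives 436 bits (equivalently 35 + 48 + 62 + 110 + 181).

436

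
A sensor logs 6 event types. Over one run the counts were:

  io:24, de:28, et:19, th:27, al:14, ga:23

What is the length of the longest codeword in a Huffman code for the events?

Merge the two lowest-weight nodes at each step:
al(14) + et(19) → 33
ga(23) + io(24) → 47
th(27) + de(28) → 55
33 + 47 → 80
55 + 80 → 135
The rarest symbols sit at the bottom; the longest codeword is 3 bits.

3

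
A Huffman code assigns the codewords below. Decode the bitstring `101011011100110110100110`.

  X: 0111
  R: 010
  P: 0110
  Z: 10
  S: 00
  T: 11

ZZTXSTPZP

Read left to right; each codeword is recognised as soon as it completes (prefix code):
  10→Z | 10→Z | 11→T | 0111→X | 00→S | 11→T | 0110→P | 10→Z | 0110→P
Decoded message: ZZTXSTPZP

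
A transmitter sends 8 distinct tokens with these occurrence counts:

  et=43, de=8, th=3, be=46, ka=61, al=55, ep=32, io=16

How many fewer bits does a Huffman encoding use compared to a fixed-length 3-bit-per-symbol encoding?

78

Fixed-length: 3 bits × 264 symbols = 792 bits.
Huffman merges:
combine th(3), de(8) → 11
combine 11, io(16) → 27
combine 27, ep(32) → 59
combine et(43), be(46) → 89
combine al(55), 59 → 114
combine ka(61), 89 → 150
combine 114, 150 → 264
Huffman total = 11 + 27 + 59 + 89 + 114 + 150 + 264 = 714 bits.
Saving = 792 − 714 = 78 bits.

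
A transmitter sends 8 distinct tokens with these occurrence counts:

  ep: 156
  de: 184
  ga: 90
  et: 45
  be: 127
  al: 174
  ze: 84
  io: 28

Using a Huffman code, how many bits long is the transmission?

2536

Build the Huffman tree bottom-up:
merge io(28) and et(45): 73
merge 73 and ze(84): 157
merge ga(90) and be(127): 217
merge ep(156) and 157: 313
merge al(174) and de(184): 358
merge 217 and 313: 530
merge 358 and 530: 888
Total encoded bits = sum of merged weights = 73 + 157 + 217 + 313 + 358 + 530 + 888 = 2536.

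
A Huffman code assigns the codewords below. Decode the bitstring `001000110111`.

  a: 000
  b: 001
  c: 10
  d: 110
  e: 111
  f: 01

bade

Read left to right; each codeword is recognised as soon as it completes (prefix code):
  001→b | 000→a | 110→d | 111→e
Decoded message: bade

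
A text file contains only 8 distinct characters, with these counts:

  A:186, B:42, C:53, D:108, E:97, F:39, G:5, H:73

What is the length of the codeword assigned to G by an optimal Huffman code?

5

Build the tree from the bottom:
combine G(5), F(39) → 44
combine B(42), 44 → 86
combine C(53), H(73) → 126
combine 86, E(97) → 183
combine D(108), 126 → 234
combine 183, A(186) → 369
combine 234, 369 → 603
G sits 5 levels below the root, so its codeword is 5 bits.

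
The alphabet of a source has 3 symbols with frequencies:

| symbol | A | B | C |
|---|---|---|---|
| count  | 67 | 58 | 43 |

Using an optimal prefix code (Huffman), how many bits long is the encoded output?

Build the Huffman tree bottom-up:
merge C(43) and B(58): 101
merge A(67) and 101: 168
Each symbol's bit-cost is frequency × depth; summing gives 269 bits (equivalently 101 + 168).

269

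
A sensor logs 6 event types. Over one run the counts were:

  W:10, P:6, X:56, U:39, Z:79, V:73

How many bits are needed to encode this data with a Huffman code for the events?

597

Greedily combine the two least-frequent nodes:
combine P(6), W(10) → 16
combine 16, U(39) → 55
combine 55, X(56) → 111
combine V(73), Z(79) → 152
combine 111, 152 → 263
Total encoded bits = sum of merged weights = 16 + 55 + 111 + 152 + 263 = 597.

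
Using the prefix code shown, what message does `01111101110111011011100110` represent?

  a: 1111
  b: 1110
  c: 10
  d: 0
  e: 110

Read left to right; each codeword is recognised as soon as it completes (prefix code):
  0→d | 1111→a | 10→c | 1110→b | 1110→b | 110→e | 1110→b | 0→d | 110→e
Decoded message: dacbbebde

dacbbebde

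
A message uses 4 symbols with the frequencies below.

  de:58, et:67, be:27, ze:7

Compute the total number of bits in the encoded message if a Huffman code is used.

Build the Huffman tree bottom-up:
merge ze(7) and be(27): 34
merge 34 and de(58): 92
merge et(67) and 92: 159
Total encoded bits = sum of merged weights = 34 + 92 + 159 = 285.

285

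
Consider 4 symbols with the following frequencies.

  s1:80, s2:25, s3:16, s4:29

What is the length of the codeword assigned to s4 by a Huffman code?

2

Build the tree from the bottom:
merge s3(16) and s2(25): 41
merge s4(29) and 41: 70
merge 70 and s1(80): 150
s4 sits 2 levels below the root, so its codeword is 2 bits.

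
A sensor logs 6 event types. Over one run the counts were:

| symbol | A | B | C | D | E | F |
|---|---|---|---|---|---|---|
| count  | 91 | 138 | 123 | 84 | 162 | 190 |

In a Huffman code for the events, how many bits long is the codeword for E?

Repeatedly merge the two smallest:
combine D(84), A(91) → 175
combine C(123), B(138) → 261
combine E(162), 175 → 337
combine F(190), 261 → 451
combine 337, 451 → 788
E sits 2 levels below the root, so its codeword is 2 bits.

2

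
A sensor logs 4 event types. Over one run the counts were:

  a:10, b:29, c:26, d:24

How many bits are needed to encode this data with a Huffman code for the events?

178

Greedily combine the two least-frequent nodes:
combine a(10), d(24) → 34
combine c(26), b(29) → 55
combine 34, 55 → 89
Total encoded bits = sum of merged weights = 34 + 55 + 89 = 178.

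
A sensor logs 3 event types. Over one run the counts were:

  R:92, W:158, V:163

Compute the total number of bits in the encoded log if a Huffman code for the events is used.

Merge the two smallest weights repeatedly:
combine R(92), W(158) → 250
combine V(163), 250 → 413
The encoded length is the sum of every internal node's weight: 250 + 413 = 663 bits.

663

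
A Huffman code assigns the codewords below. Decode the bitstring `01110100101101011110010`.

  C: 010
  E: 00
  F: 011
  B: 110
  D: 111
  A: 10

Read left to right; each codeword is recognised as soon as it completes (prefix code):
  011→F | 10→A | 10→A | 010→C | 110→B | 10→A | 111→D | 10→A | 010→C
Decoded message: FAACBADAC

FAACBADAC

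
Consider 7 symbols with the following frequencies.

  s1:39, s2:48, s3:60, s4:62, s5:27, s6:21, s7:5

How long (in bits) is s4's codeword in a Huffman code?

2

Repeatedly merge the two smallest:
combine s7(5), s6(21) → 26
combine 26, s5(27) → 53
combine s1(39), s2(48) → 87
combine 53, s3(60) → 113
combine s4(62), 87 → 149
combine 113, 149 → 262
s4's leaf is at depth 2, giving a 2-bit codeword.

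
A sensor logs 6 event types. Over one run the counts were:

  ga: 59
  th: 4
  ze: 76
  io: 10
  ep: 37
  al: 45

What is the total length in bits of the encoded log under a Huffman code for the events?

527

Build the Huffman tree bottom-up:
combine th(4), io(10) → 14
combine 14, ep(37) → 51
combine al(45), 51 → 96
combine ga(59), ze(76) → 135
combine 96, 135 → 231
The encoded length is the sum of every internal node's weight: 14 + 51 + 96 + 135 + 231 = 527 bits.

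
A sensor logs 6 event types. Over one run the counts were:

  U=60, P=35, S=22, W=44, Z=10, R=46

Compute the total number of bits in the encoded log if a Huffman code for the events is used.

Build the Huffman tree bottom-up:
merge Z(10) and S(22): 32
merge 32 and P(35): 67
merge W(44) and R(46): 90
merge U(60) and 67: 127
merge 90 and 127: 217
Each symbol's bit-cost is frequency × depth; summing gives 533 bits (equivalently 32 + 67 + 90 + 127 + 217).

533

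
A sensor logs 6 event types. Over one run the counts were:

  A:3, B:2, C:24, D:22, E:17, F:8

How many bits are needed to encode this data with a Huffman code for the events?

170

Merge the two smallest weights repeatedly:
combine B(2), A(3) → 5
combine 5, F(8) → 13
combine 13, E(17) → 30
combine D(22), C(24) → 46
combine 30, 46 → 76
Total encoded bits = sum of merged weights = 5 + 13 + 30 + 46 + 76 = 170.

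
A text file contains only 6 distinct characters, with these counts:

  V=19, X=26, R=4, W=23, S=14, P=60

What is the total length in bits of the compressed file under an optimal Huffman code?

Build the Huffman tree bottom-up:
merge R(4) and S(14): 18
merge 18 and V(19): 37
merge W(23) and X(26): 49
merge 37 and 49: 86
merge P(60) and 86: 146
Each symbol's bit-cost is frequency × depth; summing gives 336 bits (equivalently 18 + 37 + 49 + 86 + 146).

336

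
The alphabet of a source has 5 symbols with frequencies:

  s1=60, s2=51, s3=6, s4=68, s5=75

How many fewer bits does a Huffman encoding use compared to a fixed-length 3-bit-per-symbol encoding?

203

Fixed-length: 3 bits × 260 symbols = 780 bits.
Huffman merges:
s3(6) + s2(51) → 57
57 + s1(60) → 117
s4(68) + s5(75) → 143
117 + 143 → 260
Huffman total = 57 + 117 + 143 + 260 = 577 bits.
Saving = 780 − 577 = 203 bits.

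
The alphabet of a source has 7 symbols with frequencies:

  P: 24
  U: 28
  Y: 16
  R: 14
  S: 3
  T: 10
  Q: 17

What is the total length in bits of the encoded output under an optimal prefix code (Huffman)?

Build the Huffman tree bottom-up:
S(3) + T(10) → 13
13 + R(14) → 27
Y(16) + Q(17) → 33
P(24) + 27 → 51
U(28) + 33 → 61
51 + 61 → 112
Total encoded bits = sum of merged weights = 13 + 27 + 33 + 51 + 61 + 112 = 297.

297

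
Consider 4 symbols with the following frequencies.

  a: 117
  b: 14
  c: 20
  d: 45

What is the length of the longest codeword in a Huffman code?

Merge the two lowest-weight nodes at each step:
b(14) + c(20) → 34
34 + d(45) → 79
79 + a(117) → 196
The rarest symbols sit at the bottom; the longest codeword is 3 bits.

3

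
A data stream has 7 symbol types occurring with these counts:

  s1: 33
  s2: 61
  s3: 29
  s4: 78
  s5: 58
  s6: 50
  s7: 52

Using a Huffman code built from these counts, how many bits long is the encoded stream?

1005

Merge the two smallest weights repeatedly:
merge s3(29) and s1(33): 62
merge s6(50) and s7(52): 102
merge s5(58) and s2(61): 119
merge 62 and s4(78): 140
merge 102 and 119: 221
merge 140 and 221: 361
Each symbol's bit-cost is frequency × depth; summing gives 1005 bits (equivalently 62 + 102 + 119 + 140 + 221 + 361).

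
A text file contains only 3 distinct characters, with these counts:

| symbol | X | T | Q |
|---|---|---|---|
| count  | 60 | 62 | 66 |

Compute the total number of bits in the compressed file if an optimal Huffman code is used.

310

Merge the two smallest weights repeatedly:
combine X(60), T(62) → 122
combine Q(66), 122 → 188
Each symbol's bit-cost is frequency × depth; summing gives 310 bits (equivalently 122 + 188).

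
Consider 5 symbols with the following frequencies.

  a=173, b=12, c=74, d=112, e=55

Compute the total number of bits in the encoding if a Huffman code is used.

Greedily combine the two least-frequent nodes:
merge b(12) and e(55): 67
merge 67 and c(74): 141
merge d(112) and 141: 253
merge a(173) and 253: 426
Each symbol's bit-cost is frequency × depth; summing gives 887 bits (equivalently 67 + 141 + 253 + 426).

887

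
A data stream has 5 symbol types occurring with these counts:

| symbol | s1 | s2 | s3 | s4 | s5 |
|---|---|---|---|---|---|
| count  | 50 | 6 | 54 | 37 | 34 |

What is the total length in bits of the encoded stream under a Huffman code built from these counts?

402

Build the Huffman tree bottom-up:
combine s2(6), s5(34) → 40
combine s4(37), 40 → 77
combine s1(50), s3(54) → 104
combine 77, 104 → 181
Each symbol's bit-cost is frequency × depth; summing gives 402 bits (equivalently 40 + 77 + 104 + 181).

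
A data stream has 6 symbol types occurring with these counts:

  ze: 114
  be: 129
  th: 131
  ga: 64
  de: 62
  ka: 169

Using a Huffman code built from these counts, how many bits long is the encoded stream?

Build the Huffman tree bottom-up:
de(62) + ga(64) → 126
ze(114) + 126 → 240
be(129) + th(131) → 260
ka(169) + 240 → 409
260 + 409 → 669
Each symbol's bit-cost is frequency × depth; summing gives 1704 bits (equivalently 126 + 240 + 260 + 409 + 669).

1704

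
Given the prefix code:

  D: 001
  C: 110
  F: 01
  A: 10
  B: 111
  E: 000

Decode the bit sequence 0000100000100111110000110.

EFEDDBAEC

Read left to right; each codeword is recognised as soon as it completes (prefix code):
  000→E | 01→F | 000→E | 001→D | 001→D | 111→B | 10→A | 000→E | 110→C
Decoded message: EFEDDBAEC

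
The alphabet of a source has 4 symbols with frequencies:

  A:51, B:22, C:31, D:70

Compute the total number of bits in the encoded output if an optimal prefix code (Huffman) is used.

331

Build the Huffman tree bottom-up:
merge B(22) and C(31): 53
merge A(51) and 53: 104
merge D(70) and 104: 174
The encoded length is the sum of every internal node's weight: 53 + 104 + 174 = 331 bits.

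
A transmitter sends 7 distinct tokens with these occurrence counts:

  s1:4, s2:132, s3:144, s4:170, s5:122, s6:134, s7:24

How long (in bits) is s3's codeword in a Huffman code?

2

Huffman merges, smallest pair first:
s1(4) + s7(24) → 28
28 + s5(122) → 150
s2(132) + s6(134) → 266
s3(144) + 150 → 294
s4(170) + 266 → 436
294 + 436 → 730
The subtree containing s3 is merged 2 times, so code length = 2.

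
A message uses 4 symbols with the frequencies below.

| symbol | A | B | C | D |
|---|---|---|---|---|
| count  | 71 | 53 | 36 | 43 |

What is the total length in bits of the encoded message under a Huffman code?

Build the Huffman tree bottom-up:
merge C(36) and D(43): 79
merge B(53) and A(71): 124
merge 79 and 124: 203
Each symbol's bit-cost is frequency × depth; summing gives 406 bits (equivalently 79 + 124 + 203).

406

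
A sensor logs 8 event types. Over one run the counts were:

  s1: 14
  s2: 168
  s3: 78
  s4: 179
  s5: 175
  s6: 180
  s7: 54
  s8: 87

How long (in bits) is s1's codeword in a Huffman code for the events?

Huffman merges, smallest pair first:
s1(14) + s7(54) → 68
68 + s3(78) → 146
s8(87) + 146 → 233
s2(168) + s5(175) → 343
s4(179) + s6(180) → 359
233 + 343 → 576
359 + 576 → 935
The subtree containing s1 is merged 5 times, so code length = 5.

5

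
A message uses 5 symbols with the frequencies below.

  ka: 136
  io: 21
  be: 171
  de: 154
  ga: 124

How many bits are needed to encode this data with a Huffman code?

Build the Huffman tree bottom-up:
merge io(21) and ga(124): 145
merge ka(136) and 145: 281
merge de(154) and be(171): 325
merge 281 and 325: 606
The encoded length is the sum of every internal node's weight: 145 + 281 + 325 + 606 = 1357 bits.

1357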